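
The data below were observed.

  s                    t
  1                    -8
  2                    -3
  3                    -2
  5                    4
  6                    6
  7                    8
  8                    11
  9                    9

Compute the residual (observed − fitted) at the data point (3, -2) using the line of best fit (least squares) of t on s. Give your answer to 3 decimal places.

n = 8, Σx = 41, Σy = 25, Σxy = 261, Σx² = 269
Sxx = Σx² − (Σx)²/n = 269 − 210.125 = 58.875
Sxy = Σxy − (Σx)(Σy)/n = 261 − 128.125 = 132.875
b = Sxy/Sxx = 132.875/58.875 = 2.256900
a = ȳ − b·x̄ = 3.125 − 2.256900·5.125 = -8.441614
ŷ(3) = -8.441614 + 2.256900·3 = -1.670913
residual = y − ŷ = -2 − (-1.670913) = -0.329087

-0.329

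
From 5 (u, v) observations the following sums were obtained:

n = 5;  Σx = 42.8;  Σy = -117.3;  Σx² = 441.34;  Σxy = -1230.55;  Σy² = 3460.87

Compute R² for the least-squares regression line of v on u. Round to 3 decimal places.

0.965

Sxx = Σx² − (Σx)²/n = 441.34 − 366.368 = 74.972
Sxy = Σxy − (Σx)(Σy)/n = -1230.55 − (-1004.088) = -226.462
Syy = Σy² − (Σy)²/n = 3460.87 − 2751.858 = 709.012
R² = Sxy²/(Sxx·Syy) = (-226.462)²/(74.972·709.012) = 0.964802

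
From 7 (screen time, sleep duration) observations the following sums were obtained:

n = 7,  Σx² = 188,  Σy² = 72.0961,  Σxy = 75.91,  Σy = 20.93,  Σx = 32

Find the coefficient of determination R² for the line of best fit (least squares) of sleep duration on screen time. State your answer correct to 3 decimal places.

0.985

Sxx = Σx² − (Σx)²/n = 188 − 146.285714 = 41.714286
Sxy = Σxy − (Σx)(Σy)/n = 75.91 − 95.68 = -19.77
Syy = Σy² − (Σy)²/n = 72.0961 − 62.5807 = 9.5154
R² = Sxy²/(Sxx·Syy) = (-19.77)²/(41.714286·9.5154) = 0.984694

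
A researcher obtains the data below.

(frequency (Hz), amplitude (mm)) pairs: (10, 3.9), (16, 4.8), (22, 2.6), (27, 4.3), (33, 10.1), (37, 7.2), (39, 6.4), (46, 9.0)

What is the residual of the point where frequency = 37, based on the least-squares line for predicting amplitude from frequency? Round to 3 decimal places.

n = 8, Σx = 230, Σy = 48.3, Σxy = 1552.4, Σx² = 7664
Sxx = Σx² − (Σx)²/n = 7664 − 6612.5 = 1051.5
Sxy = Σxy − (Σx)(Σy)/n = 1552.4 − 1388.625 = 163.775
b = Sxy/Sxx = 163.775/1051.5 = 0.155754
a = ȳ − b·x̄ = 6.0375 − 0.155754·28.75 = 1.559582
ŷ(37) = 1.559582 + 0.155754·37 = 7.322468
residual = y − ŷ = 7.2 − 7.322468 = -0.122468

-0.122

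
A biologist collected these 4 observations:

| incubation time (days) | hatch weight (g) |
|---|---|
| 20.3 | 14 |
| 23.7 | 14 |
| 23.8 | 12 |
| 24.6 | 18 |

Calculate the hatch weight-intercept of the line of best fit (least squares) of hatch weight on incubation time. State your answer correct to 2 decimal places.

n = 4, Σx = 92.4, Σy = 58, Σxy = 1344.4, Σx² = 2145.38
Sxx = Σx² − (Σx)²/n = 2145.38 − 2134.44 = 10.94
Sxy = Σxy − (Σx)(Σy)/n = 1344.4 − 1339.8 = 4.6
b = Sxy/Sxx = 4.6/10.94 = 0.420475
a = ȳ − b·x̄ = 14.5 − 0.420475·23.1 = 4.787020

4.79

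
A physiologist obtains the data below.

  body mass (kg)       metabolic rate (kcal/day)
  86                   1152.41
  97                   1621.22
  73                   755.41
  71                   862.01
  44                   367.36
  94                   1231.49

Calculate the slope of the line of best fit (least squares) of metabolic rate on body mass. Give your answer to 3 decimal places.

21.168

n = 6, Σx = 465, Σy = 5989.9, Σxy = 504637.14, Σx² = 37947
Sxx = Σx² − (Σx)²/n = 37947 − 36037.5 = 1909.5
Sxy = Σxy − (Σx)(Σy)/n = 504637.14 − 464217.25 = 40419.89
b = Sxy/Sxx = 40419.89/1909.5 = 21.167787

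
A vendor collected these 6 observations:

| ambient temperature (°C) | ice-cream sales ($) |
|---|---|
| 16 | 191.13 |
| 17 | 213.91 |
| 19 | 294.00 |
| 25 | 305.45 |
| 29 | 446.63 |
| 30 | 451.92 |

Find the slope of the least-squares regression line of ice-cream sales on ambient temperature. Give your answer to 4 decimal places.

17.3826

n = 6, Σx = 136, Σy = 1903.04, Σxy = 46426.67, Σx² = 3272
Sxx = Σx² − (Σx)²/n = 3272 − 3082.666667 = 189.333333
Sxy = Σxy − (Σx)(Σy)/n = 46426.67 − 43135.573333 = 3291.096667
b = Sxy/Sxx = 3291.096667/189.333333 = 17.382553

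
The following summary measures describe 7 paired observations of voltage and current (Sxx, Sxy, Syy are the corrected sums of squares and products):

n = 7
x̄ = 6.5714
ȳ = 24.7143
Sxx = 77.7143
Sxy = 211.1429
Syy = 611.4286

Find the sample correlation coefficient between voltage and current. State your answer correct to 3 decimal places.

r = Sxy/√(Sxx·Syy) = 211.1429/√(47516.745649) = 211.1429/217.983361 = 0.968619

0.969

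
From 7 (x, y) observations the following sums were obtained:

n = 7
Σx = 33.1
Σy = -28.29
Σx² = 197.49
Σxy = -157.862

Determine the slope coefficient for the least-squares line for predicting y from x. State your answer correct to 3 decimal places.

-0.588

Sxx = Σx² − (Σx)²/n = 197.49 − 156.515714 = 40.974286
Sxy = Σxy − (Σx)(Σy)/n = -157.862 − (-133.771286) = -24.090714
b = Sxy/Sxx = -24.090714/40.974286 = -0.587947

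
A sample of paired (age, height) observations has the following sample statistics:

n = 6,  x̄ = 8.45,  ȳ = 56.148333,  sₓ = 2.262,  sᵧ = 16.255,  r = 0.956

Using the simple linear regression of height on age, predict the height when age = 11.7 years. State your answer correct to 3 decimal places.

b = r · sᵧ/sₓ = 0.956 · 16.255/2.262 = 6.869929
a = ȳ − b·x̄ = 56.148333 − 6.869929·8.45 = -1.902569
ŷ(11.7) = a + b·11.7 = -1.902569 + 6.869929·11.7 = 78.475603

78.476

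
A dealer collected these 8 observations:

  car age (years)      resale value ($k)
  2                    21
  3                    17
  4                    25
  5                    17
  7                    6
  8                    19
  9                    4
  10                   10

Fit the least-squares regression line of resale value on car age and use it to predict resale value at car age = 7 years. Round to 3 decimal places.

13.108

n = 8, Σx = 48, Σy = 119, Σxy = 608, Σx² = 348
Sxx = Σx² − (Σx)²/n = 348 − 288 = 60
Sxy = Σxy − (Σx)(Σy)/n = 608 − 714 = -106
b = Sxy/Sxx = -106/60 = -1.766667
a = ȳ − b·x̄ = 14.875 − (-1.766667)·6 = 25.475
ŷ(7) = a + b·7 = 25.475 + (-1.766667)·7 = 13.108333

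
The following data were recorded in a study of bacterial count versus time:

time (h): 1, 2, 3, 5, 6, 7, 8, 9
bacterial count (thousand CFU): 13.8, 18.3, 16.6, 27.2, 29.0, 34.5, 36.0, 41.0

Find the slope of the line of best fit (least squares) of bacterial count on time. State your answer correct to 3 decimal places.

3.391

n = 8, Σx = 41, Σy = 216.4, Σxy = 1308.7, Σx² = 269
Sxx = Σx² − (Σx)²/n = 269 − 210.125 = 58.875
Sxy = Σxy − (Σx)(Σy)/n = 1308.7 − 1109.05 = 199.65
b = Sxy/Sxx = 199.65/58.875 = 3.391083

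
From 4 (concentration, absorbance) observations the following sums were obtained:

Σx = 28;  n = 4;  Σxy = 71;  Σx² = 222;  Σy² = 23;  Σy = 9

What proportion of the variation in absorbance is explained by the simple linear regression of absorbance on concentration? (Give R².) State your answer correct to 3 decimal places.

0.895

Sxx = Σx² − (Σx)²/n = 222 − 196 = 26
Sxy = Σxy − (Σx)(Σy)/n = 71 − 63 = 8
Syy = Σy² − (Σy)²/n = 23 − 20.25 = 2.75
R² = Sxy²/(Sxx·Syy) = (8)²/(26·2.75) = 0.895105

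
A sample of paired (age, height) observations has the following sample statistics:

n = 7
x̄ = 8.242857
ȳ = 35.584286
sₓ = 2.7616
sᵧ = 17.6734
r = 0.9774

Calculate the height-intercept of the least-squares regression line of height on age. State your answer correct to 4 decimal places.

-15.9753

b = r · sᵧ/sₓ = 0.9774 · 17.6734/2.7616 = 6.255063
a = ȳ − b·x̄ = 35.584286 − 6.255063·8.242857 = -15.975301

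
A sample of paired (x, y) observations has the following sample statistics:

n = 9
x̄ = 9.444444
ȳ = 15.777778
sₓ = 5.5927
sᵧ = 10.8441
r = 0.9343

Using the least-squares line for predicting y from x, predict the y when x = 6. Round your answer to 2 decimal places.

b = r · sᵧ/sₓ = 0.9343 · 10.8441/5.5927 = 1.811583
a = ȳ − b·x̄ = 15.777778 − 1.811583·9.444444 = -1.331620
ŷ(6) = a + b·6 = -1.331620 + 1.811583·6 = 9.537880

9.54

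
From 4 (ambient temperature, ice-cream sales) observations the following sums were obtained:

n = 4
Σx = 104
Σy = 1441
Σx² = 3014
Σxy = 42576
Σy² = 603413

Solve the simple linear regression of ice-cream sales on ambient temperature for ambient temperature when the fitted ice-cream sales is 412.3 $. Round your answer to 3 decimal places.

Sxx = Σx² − (Σx)²/n = 3014 − 2704 = 310
Sxy = Σxy − (Σx)(Σy)/n = 42576 − 37466 = 5110
b = Sxy/Sxx = 5110/310 = 16.483871
a = ȳ − b·x̄ = 360.25 − 16.483871·26 = -68.330645
Set a + b·x = 412.3: x = (412.3 − (-68.330645)) / 16.483871 = 29.157632

29.158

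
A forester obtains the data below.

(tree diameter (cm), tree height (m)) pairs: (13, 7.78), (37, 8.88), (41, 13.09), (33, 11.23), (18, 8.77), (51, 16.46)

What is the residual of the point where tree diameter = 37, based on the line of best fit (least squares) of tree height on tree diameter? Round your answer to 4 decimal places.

-3.1197

n = 6, Σx = 193, Σy = 66.21, Σxy = 2334.3, Σx² = 7233
Sxx = Σx² − (Σx)²/n = 7233 − 6208.166667 = 1024.833333
Sxy = Σxy − (Σx)(Σy)/n = 2334.3 − 2129.755 = 204.545
b = Sxy/Sxx = 204.545/1024.833333 = 0.199589
a = ȳ − b·x̄ = 11.035 − 0.199589·32.166667 = 4.614902
ŷ(37) = 4.614902 + 0.199589·37 = 11.999678
residual = y − ŷ = 8.88 − 11.999678 = -3.119678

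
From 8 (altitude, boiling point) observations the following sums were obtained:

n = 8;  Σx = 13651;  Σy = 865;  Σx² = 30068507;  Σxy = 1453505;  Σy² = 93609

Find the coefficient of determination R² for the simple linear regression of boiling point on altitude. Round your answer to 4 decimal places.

Sxx = Σx² − (Σx)²/n = 30068507 − 23293725.125 = 6774781.875
Sxy = Σxy − (Σx)(Σy)/n = 1453505 − 1476014.375 = -22509.375
Syy = Σy² − (Σy)²/n = 93609 − 93528.125 = 80.875
R² = Sxy²/(Sxx·Syy) = (-22509.375)²/(6774781.875·80.875) = 0.924735

0.9247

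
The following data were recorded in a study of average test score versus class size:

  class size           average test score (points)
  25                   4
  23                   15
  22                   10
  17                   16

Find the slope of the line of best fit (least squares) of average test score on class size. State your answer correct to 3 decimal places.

n = 4, Σx = 87, Σy = 45, Σxy = 937, Σx² = 1927
Sxx = Σx² − (Σx)²/n = 1927 − 1892.25 = 34.75
Sxy = Σxy − (Σx)(Σy)/n = 937 − 978.75 = -41.75
b = Sxy/Sxx = -41.75/34.75 = -1.201439

-1.201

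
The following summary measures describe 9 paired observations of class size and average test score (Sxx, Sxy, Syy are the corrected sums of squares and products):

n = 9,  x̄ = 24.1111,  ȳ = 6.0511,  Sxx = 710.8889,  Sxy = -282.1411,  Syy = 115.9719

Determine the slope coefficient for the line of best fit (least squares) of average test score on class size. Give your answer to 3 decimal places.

b = Sxy/Sxx = -282.1411/710.8889 = -0.396885

-0.397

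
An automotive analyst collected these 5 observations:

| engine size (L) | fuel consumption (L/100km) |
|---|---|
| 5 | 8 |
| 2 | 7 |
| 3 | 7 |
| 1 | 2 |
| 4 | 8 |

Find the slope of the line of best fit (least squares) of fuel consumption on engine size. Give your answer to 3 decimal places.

n = 5, Σx = 15, Σy = 32, Σxy = 109, Σx² = 55
Sxx = Σx² − (Σx)²/n = 55 − 45 = 10
Sxy = Σxy − (Σx)(Σy)/n = 109 − 96 = 13
b = Sxy/Sxx = 13/10 = 1.3

1.300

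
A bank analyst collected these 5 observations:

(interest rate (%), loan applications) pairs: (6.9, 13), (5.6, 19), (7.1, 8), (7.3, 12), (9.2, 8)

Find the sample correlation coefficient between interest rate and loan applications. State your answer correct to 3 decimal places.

-0.817

n = 5, Σx = 36.1, Σy = 60, Σxy = 414.1, Σx² = 267.31, Σy² = 802
Sxx = Σx² − (Σx)²/n = 267.31 − 260.642 = 6.668
Sxy = Σxy − (Σx)(Σy)/n = 414.1 − 433.2 = -19.1
Syy = Σy² − (Σy)²/n = 802 − 720 = 82
r = Sxy/√(Sxx·Syy) = -19.1/√(546.776) = -19.1/23.383242 = -0.816824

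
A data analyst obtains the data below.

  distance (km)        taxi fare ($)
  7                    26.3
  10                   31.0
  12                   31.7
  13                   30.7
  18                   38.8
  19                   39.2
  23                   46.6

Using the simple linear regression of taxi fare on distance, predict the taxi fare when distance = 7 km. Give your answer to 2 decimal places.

25.77

n = 7, Σx = 102, Σy = 244.3, Σxy = 3788.6, Σx² = 1676
Sxx = Σx² − (Σx)²/n = 1676 − 1486.285714 = 189.714286
Sxy = Σxy − (Σx)(Σy)/n = 3788.6 − 3559.8 = 228.8
b = Sxy/Sxx = 228.8/189.714286 = 1.206024
a = ȳ − b·x̄ = 34.9 − 1.206024·14.571429 = 17.326506
ŷ(7) = a + b·7 = 17.326506 + 1.206024·7 = 25.768675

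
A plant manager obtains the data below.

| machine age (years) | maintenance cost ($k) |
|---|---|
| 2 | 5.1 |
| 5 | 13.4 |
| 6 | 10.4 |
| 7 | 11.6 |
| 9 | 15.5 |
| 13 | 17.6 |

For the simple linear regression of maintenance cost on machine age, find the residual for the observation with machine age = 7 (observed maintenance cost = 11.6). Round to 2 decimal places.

n = 6, Σx = 42, Σy = 73.6, Σxy = 589.1, Σx² = 364
Sxx = Σx² − (Σx)²/n = 364 − 294 = 70
Sxy = Σxy − (Σx)(Σy)/n = 589.1 − 515.2 = 73.9
b = Sxy/Sxx = 73.9/70 = 1.055714
a = ȳ − b·x̄ = 12.266667 − 1.055714·7 = 4.876667
ŷ(7) = 4.876667 + 1.055714·7 = 12.266667
residual = y − ŷ = 11.6 − 12.266667 = -0.666667

-0.67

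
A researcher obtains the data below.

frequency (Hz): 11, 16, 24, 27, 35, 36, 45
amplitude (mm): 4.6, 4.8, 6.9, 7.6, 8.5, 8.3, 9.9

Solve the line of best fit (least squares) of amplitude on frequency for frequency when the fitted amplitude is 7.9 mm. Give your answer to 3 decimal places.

n = 7, Σx = 194, Σy = 50.6, Σxy = 1540, Σx² = 6228
Sxx = Σx² − (Σx)²/n = 6228 − 5376.571429 = 851.428571
Sxy = Σxy − (Σx)(Σy)/n = 1540 − 1402.342857 = 137.657143
b = Sxy/Sxx = 137.657143/851.428571 = 0.161678
a = ȳ − b·x̄ = 7.228571 − 0.161678·27.714286 = 2.747785
Set a + b·x = 7.9: x = (7.9 − 2.747785) / 0.161678 = 31.867165

31.867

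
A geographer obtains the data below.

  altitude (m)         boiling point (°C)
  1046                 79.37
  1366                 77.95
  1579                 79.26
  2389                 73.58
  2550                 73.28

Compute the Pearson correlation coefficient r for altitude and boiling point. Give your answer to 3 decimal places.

n = 5, Σx = 8930, Σy = 383.44, Σxy = 677298.88, Σx² = 17663134, Σy² = 29441.9218
Sxx = Σx² − (Σx)²/n = 17663134 − 15948980 = 1714154
Sxy = Σxy − (Σx)(Σy)/n = 677298.88 − 684823.84 = -7524.96
Syy = Σy² − (Σy)²/n = 29441.9218 − 29405.24672 = 36.67508
r = Sxy/√(Sxx·Syy) = -7524.96/√(62866735.08232) = -7524.96/7928.854588 = -0.949060

-0.949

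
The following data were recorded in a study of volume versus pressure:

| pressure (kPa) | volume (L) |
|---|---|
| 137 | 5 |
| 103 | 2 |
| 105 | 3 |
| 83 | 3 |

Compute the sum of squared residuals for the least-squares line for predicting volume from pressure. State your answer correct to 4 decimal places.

n = 4, Σx = 428, Σy = 13, Σxy = 1455, Σx² = 47292, Σy² = 47
Sxx = Σx² − (Σx)²/n = 47292 − 45796 = 1496
Sxy = Σxy − (Σx)(Σy)/n = 1455 − 1391 = 64
Syy = Σy² − (Σy)²/n = 47 − 42.25 = 4.75
b = Sxy/Sxx = 64/1496 = 0.042781
SSE = Syy − b·Sxy = 4.75 − 0.042781·64 = 2.012032

2.0120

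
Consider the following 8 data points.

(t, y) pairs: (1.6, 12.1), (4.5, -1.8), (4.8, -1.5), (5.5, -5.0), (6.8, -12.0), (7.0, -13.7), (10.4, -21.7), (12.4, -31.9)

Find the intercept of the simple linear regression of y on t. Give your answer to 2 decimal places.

n = 8, Σx = 53, Σy = -75.5, Σxy = -822.18, Σx² = 433.26
Sxx = Σx² − (Σx)²/n = 433.26 − 351.125 = 82.135
Sxy = Σxy − (Σx)(Σy)/n = -822.18 − (-500.1875) = -321.9925
b = Sxy/Sxx = -321.9925/82.135 = -3.920284
a = ȳ − b·x̄ = -9.4375 − (-3.920284)·6.625 = 16.534379

16.53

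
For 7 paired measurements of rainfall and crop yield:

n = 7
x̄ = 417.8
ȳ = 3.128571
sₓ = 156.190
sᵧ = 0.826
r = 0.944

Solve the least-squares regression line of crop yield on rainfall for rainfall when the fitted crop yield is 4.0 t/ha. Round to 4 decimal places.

b = r · sᵧ/sₓ = 0.944 · 0.826/156.19 = 0.004992
a = ȳ − b·x̄ = 3.128571 − 0.004992·417.8 = 1.042797
Set a + b·x = 4.0: x = (4.0 − 1.042797) / 0.004992 = 592.355361

592.3554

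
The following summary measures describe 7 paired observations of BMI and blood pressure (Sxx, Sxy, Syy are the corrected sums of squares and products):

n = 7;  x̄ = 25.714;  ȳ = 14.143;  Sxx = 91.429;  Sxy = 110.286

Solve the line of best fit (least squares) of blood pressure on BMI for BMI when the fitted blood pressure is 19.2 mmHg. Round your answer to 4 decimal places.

b = Sxy/Sxx = 110.286/91.429 = 1.206247
a = ȳ − b·x̄ = 14.143 − 1.206247·25.714 = -16.874447
Set a + b·x = 19.2: x = (19.2 − (-16.874447)) / 1.206247 = 29.906340

29.9063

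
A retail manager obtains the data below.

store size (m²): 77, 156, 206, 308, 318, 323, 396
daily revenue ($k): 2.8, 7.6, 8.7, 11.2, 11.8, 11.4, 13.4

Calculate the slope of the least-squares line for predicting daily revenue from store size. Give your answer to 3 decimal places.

0.031

n = 7, Σx = 1784, Σy = 66.9, Σxy = 19384, Σx² = 529834
Sxx = Σx² − (Σx)²/n = 529834 − 454665.142857 = 75168.857143
Sxy = Σxy − (Σx)(Σy)/n = 19384 − 17049.942857 = 2334.057143
b = Sxy/Sxx = 2334.057143/75168.857143 = 0.031051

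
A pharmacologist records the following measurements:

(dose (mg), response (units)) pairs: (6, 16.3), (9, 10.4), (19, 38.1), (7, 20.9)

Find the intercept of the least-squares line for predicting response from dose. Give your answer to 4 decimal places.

3.8368

n = 4, Σx = 41, Σy = 85.7, Σxy = 1061.6, Σx² = 527
Sxx = Σx² − (Σx)²/n = 527 − 420.25 = 106.75
Sxy = Σxy − (Σx)(Σy)/n = 1061.6 − 878.425 = 183.175
b = Sxy/Sxx = 183.175/106.75 = 1.715925
a = ȳ − b·x̄ = 21.425 − 1.715925·10.25 = 3.836768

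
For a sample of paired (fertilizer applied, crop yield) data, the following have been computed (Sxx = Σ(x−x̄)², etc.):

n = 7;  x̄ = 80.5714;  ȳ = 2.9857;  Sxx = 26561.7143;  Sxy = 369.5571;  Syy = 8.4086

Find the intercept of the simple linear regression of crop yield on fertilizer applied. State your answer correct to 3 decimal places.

1.865

b = Sxy/Sxx = 369.5571/26561.7143 = 0.013913
a = ȳ − b·x̄ = 2.9857 − 0.013913·80.5714 = 1.864698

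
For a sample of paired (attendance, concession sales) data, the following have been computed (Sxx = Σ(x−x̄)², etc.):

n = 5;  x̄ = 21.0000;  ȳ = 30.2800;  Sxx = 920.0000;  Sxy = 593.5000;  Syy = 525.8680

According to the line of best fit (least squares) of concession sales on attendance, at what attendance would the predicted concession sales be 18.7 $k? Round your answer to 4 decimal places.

b = Sxy/Sxx = 593.5/920 = 0.645109
a = ȳ − b·x̄ = 30.28 − 0.645109·21 = 16.732717
Set a + b·x = 18.7: x = (18.7 − 16.732717) / 0.645109 = 3.049537

3.0495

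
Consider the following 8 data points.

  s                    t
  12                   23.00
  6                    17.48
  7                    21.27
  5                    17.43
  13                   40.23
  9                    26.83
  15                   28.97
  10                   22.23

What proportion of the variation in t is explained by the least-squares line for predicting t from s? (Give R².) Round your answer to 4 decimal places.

0.5551

n = 8, Σx = 77, Σy = 197.44, Σxy = 2038.23, Σx² = 829, Σy² = 5262.5038
Sxx = Σx² − (Σx)²/n = 829 − 741.125 = 87.875
Sxy = Σxy − (Σx)(Σy)/n = 2038.23 − 1900.36 = 137.87
Syy = Σy² − (Σy)²/n = 5262.5038 − 4872.8192 = 389.6846
R² = Sxy²/(Sxx·Syy) = (137.87)²/(87.875·389.6846) = 0.555087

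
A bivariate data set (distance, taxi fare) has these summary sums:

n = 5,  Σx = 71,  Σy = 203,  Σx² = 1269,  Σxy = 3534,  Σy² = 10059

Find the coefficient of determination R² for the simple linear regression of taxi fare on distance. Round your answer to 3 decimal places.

0.895

Sxx = Σx² − (Σx)²/n = 1269 − 1008.2 = 260.8
Sxy = Σxy − (Σx)(Σy)/n = 3534 − 2882.6 = 651.4
Syy = Σy² − (Σy)²/n = 10059 − 8241.8 = 1817.2
R² = Sxy²/(Sxx·Syy) = (651.4)²/(260.8·1817.2) = 0.895334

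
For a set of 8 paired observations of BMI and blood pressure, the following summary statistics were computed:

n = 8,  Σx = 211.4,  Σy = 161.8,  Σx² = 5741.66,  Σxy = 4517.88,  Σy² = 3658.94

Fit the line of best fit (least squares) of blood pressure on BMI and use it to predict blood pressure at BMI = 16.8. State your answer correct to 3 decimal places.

Sxx = Σx² − (Σx)²/n = 5741.66 − 5586.245 = 155.415
Sxy = Σxy − (Σx)(Σy)/n = 4517.88 − 4275.565 = 242.315
b = Sxy/Sxx = 242.315/155.415 = 1.559148
a = ȳ − b·x̄ = 20.225 − 1.559148·26.425 = -20.975488
ŷ(16.8) = a + b·16.8 = -20.975488 + 1.559148·16.8 = 5.218200

5.218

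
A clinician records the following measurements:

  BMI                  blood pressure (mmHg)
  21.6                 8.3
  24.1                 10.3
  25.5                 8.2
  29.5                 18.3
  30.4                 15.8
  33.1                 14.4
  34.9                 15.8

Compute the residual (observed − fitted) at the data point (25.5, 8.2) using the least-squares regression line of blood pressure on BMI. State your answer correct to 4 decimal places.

n = 7, Σx = 199.1, Σy = 91.1, Σxy = 2684.84, Σx² = 5805.65
Sxx = Σx² − (Σx)²/n = 5805.65 − 5662.972857 = 142.677143
Sxy = Σxy − (Σx)(Σy)/n = 2684.84 − 2591.144286 = 93.695714
b = Sxy/Sxx = 93.695714/142.677143 = 0.656697
a = ȳ − b·x̄ = 13.014286 − 0.656697·28.442857 = -5.664066
ŷ(25.5) = -5.664066 + 0.656697·25.5 = 11.081719
residual = y − ŷ = 8.2 − 11.081719 = -2.881719

-2.8817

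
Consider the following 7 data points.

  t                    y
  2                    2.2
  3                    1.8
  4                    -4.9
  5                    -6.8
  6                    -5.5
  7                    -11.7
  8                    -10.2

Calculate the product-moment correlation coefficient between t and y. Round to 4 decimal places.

-0.9297

n = 7, Σx = 35, Σy = -35.1, Σxy = -240.3, Σx² = 203, Σy² = 349.51
Sxx = Σx² − (Σx)²/n = 203 − 175 = 28
Sxy = Σxy − (Σx)(Σy)/n = -240.3 − (-175.5) = -64.8
Syy = Σy² − (Σy)²/n = 349.51 − 176.001429 = 173.508571
r = Sxy/√(Sxx·Syy) = -64.8/√(4858.24) = -64.8/69.701076 = -0.929684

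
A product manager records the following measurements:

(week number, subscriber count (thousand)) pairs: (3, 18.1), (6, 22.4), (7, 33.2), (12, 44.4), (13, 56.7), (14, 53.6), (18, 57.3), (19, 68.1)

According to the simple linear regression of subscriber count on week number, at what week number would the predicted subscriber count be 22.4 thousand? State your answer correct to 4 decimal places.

n = 8, Σx = 92, Σy = 353.8, Σxy = 4766.7, Σx² = 1288
Sxx = Σx² − (Σx)²/n = 1288 − 1058 = 230
Sxy = Σxy − (Σx)(Σy)/n = 4766.7 − 4068.7 = 698
b = Sxy/Sxx = 698/230 = 3.034783
a = ȳ − b·x̄ = 44.225 − 3.034783·11.5 = 9.325
Set a + b·x = 22.4: x = (22.4 − 9.325) / 3.034783 = 4.308381

4.3084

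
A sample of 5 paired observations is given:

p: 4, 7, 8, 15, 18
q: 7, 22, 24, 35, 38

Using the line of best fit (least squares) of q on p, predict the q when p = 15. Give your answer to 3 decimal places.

n = 5, Σx = 52, Σy = 126, Σxy = 1583, Σx² = 678
Sxx = Σx² − (Σx)²/n = 678 − 540.8 = 137.2
Sxy = Σxy − (Σx)(Σy)/n = 1583 − 1310.4 = 272.6
b = Sxy/Sxx = 272.6/137.2 = 1.986880
a = ȳ − b·x̄ = 25.2 − 1.986880·10.4 = 4.536443
ŷ(15) = a + b·15 = 4.536443 + 1.986880·15 = 34.339650

34.340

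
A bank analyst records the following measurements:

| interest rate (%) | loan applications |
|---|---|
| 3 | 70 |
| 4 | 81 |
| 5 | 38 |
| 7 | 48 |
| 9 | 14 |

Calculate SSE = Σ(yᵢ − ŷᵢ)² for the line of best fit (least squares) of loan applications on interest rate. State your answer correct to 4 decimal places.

n = 5, Σx = 28, Σy = 251, Σxy = 1186, Σx² = 180, Σy² = 15405
Sxx = Σx² − (Σx)²/n = 180 − 156.8 = 23.2
Sxy = Σxy − (Σx)(Σy)/n = 1186 − 1405.6 = -219.6
Syy = Σy² − (Σy)²/n = 15405 − 12600.2 = 2804.8
b = Sxy/Sxx = -219.6/23.2 = -9.465517
SSE = Syy − b·Sxy = 2804.8 − (-9.465517)·(-219.6) = 726.172414

726.1724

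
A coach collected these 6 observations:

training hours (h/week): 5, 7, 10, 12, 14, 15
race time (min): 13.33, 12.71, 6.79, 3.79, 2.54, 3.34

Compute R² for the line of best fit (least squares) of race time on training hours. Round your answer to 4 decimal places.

0.9310

n = 6, Σx = 63, Σy = 42.5, Σxy = 354.66, Σx² = 739, Σy² = 417.3084
Sxx = Σx² − (Σx)²/n = 739 − 661.5 = 77.5
Sxy = Σxy − (Σx)(Σy)/n = 354.66 − 446.25 = -91.59
Syy = Σy² − (Σy)²/n = 417.3084 − 301.041667 = 116.266733
R² = Sxy²/(Sxx·Syy) = (-91.59)²/(77.5·116.266733) = 0.930977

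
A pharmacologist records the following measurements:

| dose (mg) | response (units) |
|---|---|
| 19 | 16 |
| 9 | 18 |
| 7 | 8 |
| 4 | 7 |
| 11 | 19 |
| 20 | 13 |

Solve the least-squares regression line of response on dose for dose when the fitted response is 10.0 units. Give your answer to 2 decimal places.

1.67

n = 6, Σx = 70, Σy = 81, Σxy = 1019, Σx² = 1028
Sxx = Σx² − (Σx)²/n = 1028 − 816.666667 = 211.333333
Sxy = Σxy − (Σx)(Σy)/n = 1019 − 945 = 74
b = Sxy/Sxx = 74/211.333333 = 0.350158
a = ȳ − b·x̄ = 13.5 − 0.350158·11.666667 = 9.414826
Set a + b·x = 10.0: x = (10.0 − 9.414826) / 0.350158 = 1.671171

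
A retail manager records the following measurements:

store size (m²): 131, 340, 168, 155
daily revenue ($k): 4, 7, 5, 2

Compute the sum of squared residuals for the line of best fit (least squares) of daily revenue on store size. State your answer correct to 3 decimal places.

n = 4, Σx = 794, Σy = 18, Σxy = 4054, Σx² = 185010, Σy² = 94
Sxx = Σx² − (Σx)²/n = 185010 − 157609 = 27401
Sxy = Σxy − (Σx)(Σy)/n = 4054 − 3573 = 481
Syy = Σy² − (Σy)²/n = 94 − 81 = 13
b = Sxy/Sxx = 481/27401 = 0.017554
SSE = Syy − b·Sxy = 13 − 0.017554·481 = 4.556476

4.556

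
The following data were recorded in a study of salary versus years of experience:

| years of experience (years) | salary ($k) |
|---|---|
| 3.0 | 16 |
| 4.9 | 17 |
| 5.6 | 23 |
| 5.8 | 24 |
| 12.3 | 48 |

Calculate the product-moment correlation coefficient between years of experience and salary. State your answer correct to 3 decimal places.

n = 5, Σx = 31.6, Σy = 128, Σxy = 989.7, Σx² = 249.3, Σy² = 3954
Sxx = Σx² − (Σx)²/n = 249.3 − 199.712 = 49.588
Sxy = Σxy − (Σx)(Σy)/n = 989.7 − 808.96 = 180.74
Syy = Σy² − (Σy)²/n = 3954 − 3276.8 = 677.2
r = Sxy/√(Sxx·Syy) = 180.74/√(33580.9936) = 180.74/183.251176 = 0.986297

0.986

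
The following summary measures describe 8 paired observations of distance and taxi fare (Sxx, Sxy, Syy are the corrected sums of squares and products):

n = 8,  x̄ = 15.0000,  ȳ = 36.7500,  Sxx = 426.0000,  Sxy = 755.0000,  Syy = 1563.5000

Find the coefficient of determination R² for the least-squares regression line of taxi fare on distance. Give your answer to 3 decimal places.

0.856

R² = Sxy²/(Sxx·Syy) = (755)²/(426·1563.5) = 0.855828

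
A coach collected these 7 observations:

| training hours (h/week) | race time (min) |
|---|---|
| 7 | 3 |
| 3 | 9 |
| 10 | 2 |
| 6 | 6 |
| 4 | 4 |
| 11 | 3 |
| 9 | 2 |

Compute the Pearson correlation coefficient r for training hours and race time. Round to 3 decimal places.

-0.783

n = 7, Σx = 50, Σy = 29, Σxy = 171, Σx² = 412, Σy² = 159
Sxx = Σx² − (Σx)²/n = 412 − 357.142857 = 54.857143
Sxy = Σxy − (Σx)(Σy)/n = 171 − 207.142857 = -36.142857
Syy = Σy² − (Σy)²/n = 159 − 120.142857 = 38.857143
r = Sxy/√(Sxx·Syy) = -36.142857/√(2131.591837) = -36.142857/46.169165 = -0.782835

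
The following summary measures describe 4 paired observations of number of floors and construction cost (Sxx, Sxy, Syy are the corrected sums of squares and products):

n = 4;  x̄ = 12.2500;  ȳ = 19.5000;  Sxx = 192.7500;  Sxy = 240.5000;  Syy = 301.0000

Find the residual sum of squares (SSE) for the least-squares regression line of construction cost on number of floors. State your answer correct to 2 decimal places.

0.92

b = Sxy/Sxx = 240.5/192.75 = 1.247730
SSE = Syy − b·Sxy = 301 − 1.247730·240.5 = 0.920882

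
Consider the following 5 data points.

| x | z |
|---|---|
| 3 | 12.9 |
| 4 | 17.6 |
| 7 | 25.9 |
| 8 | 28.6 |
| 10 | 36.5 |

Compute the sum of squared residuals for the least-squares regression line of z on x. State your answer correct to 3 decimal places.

2.464

n = 5, Σx = 32, Σy = 121.5, Σxy = 884.2, Σx² = 238, Σy² = 3297.19
Sxx = Σx² − (Σx)²/n = 238 − 204.8 = 33.2
Sxy = Σxy − (Σx)(Σy)/n = 884.2 − 777.6 = 106.6
Syy = Σy² − (Σy)²/n = 3297.19 − 2952.45 = 344.74
b = Sxy/Sxx = 106.6/33.2 = 3.210843
SSE = Syy − b·Sxy = 344.74 − 3.210843·106.6 = 2.464096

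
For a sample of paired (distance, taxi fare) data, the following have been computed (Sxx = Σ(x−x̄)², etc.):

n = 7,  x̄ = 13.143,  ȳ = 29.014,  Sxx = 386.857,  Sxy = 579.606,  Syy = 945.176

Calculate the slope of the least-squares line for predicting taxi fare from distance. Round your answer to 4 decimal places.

b = Sxy/Sxx = 579.606/386.857 = 1.498244

1.4982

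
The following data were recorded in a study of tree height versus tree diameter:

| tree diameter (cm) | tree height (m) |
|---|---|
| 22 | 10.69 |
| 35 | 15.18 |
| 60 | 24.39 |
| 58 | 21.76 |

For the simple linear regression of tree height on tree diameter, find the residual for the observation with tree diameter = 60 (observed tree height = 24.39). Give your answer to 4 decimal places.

n = 4, Σx = 175, Σy = 72.02, Σxy = 3491.96, Σx² = 8673
Sxx = Σx² − (Σx)²/n = 8673 − 7656.25 = 1016.75
Sxy = Σxy − (Σx)(Σy)/n = 3491.96 − 3150.875 = 341.085
b = Sxy/Sxx = 341.085/1016.75 = 0.335466
a = ȳ − b·x̄ = 18.005 − 0.335466·43.75 = 3.328365
ŷ(60) = 3.328365 + 0.335466·60 = 23.456322
residual = y − ŷ = 24.39 − 23.456322 = 0.933678

0.9337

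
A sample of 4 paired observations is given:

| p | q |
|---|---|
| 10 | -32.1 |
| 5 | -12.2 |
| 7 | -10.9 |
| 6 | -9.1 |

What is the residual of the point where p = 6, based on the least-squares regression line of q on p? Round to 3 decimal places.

2.489

n = 4, Σx = 28, Σy = -64.3, Σxy = -512.9, Σx² = 210
Sxx = Σx² − (Σx)²/n = 210 − 196 = 14
Sxy = Σxy − (Σx)(Σy)/n = -512.9 − (-450.1) = -62.8
b = Sxy/Sxx = -62.8/14 = -4.485714
a = ȳ − b·x̄ = -16.075 − (-4.485714)·7 = 15.325
ŷ(6) = 15.325 + (-4.485714)·6 = -11.589286
residual = y − ŷ = -9.1 − (-11.589286) = 2.489286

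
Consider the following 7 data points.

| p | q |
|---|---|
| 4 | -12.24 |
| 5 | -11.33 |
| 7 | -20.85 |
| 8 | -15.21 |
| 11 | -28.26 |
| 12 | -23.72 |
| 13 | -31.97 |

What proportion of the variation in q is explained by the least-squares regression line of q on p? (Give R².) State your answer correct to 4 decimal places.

0.8373

n = 7, Σx = 60, Σy = -143.58, Σxy = -1384.35, Σx² = 588, Σy² = 3327.6
Sxx = Σx² − (Σx)²/n = 588 − 514.285714 = 73.714286
Sxy = Σxy − (Σx)(Σy)/n = -1384.35 − (-1230.685714) = -153.664286
Syy = Σy² − (Σy)²/n = 3327.6 − 2945.030914 = 382.569086
R² = Sxy²/(Sxx·Syy) = (-153.664286)²/(73.714286·382.569086) = 0.837306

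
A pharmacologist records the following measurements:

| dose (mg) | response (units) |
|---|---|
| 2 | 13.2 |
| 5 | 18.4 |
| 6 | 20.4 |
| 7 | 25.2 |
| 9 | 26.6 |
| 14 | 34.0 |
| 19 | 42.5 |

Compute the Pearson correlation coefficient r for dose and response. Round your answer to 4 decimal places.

n = 7, Σx = 62, Σy = 180.3, Σxy = 1940.1, Σx² = 752, Σy² = 5233.81
Sxx = Σx² − (Σx)²/n = 752 − 549.142857 = 202.857143
Sxy = Σxy − (Σx)(Σy)/n = 1940.1 − 1596.942857 = 343.157143
Syy = Σy² − (Σy)²/n = 5233.81 − 4644.012857 = 589.797143
r = Sxy/√(Sxx·Syy) = 343.157143/√(119644.563265) = 343.157143/345.896752 = 0.992080

0.9921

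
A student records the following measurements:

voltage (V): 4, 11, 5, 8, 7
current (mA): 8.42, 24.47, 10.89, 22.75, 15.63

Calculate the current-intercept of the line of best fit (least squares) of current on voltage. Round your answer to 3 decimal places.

-0.739

n = 5, Σx = 35, Σy = 82.16, Σxy = 648.71, Σx² = 275
Sxx = Σx² − (Σx)²/n = 275 − 245 = 30
Sxy = Σxy − (Σx)(Σy)/n = 648.71 − 575.12 = 73.59
b = Sxy/Sxx = 73.59/30 = 2.453
a = ȳ − b·x̄ = 16.432 − 2.453·7 = -0.739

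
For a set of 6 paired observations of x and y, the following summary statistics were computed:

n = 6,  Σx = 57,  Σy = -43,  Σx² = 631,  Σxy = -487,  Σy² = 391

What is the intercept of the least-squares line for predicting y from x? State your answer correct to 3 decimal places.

Sxx = Σx² − (Σx)²/n = 631 − 541.5 = 89.5
Sxy = Σxy − (Σx)(Σy)/n = -487 − (-408.5) = -78.5
b = Sxy/Sxx = -78.5/89.5 = -0.877095
a = ȳ − b·x̄ = -7.166667 − (-0.877095)·9.5 = 1.165736

1.166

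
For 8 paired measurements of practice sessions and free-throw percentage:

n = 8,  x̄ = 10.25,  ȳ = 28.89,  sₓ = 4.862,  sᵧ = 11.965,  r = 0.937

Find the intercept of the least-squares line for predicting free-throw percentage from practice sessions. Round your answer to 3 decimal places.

b = r · sᵧ/sₓ = 0.937 · 11.965/4.862 = 2.305883
a = ȳ − b·x̄ = 28.89 − 2.305883·10.25 = 5.254695

5.255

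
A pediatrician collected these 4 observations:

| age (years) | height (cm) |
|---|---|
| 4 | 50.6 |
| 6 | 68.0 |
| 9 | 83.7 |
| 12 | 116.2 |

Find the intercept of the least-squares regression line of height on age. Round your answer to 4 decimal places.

18.5265

n = 4, Σx = 31, Σy = 318.5, Σxy = 2758.1, Σx² = 277
Sxx = Σx² − (Σx)²/n = 277 − 240.25 = 36.75
Sxy = Σxy − (Σx)(Σy)/n = 2758.1 − 2468.375 = 289.725
b = Sxy/Sxx = 289.725/36.75 = 7.883673
a = ȳ − b·x̄ = 79.625 − 7.883673·7.75 = 18.526531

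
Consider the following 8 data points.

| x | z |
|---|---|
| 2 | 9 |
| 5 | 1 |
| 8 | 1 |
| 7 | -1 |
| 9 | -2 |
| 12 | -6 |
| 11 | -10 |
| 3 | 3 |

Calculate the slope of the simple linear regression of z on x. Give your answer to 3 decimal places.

-1.446

n = 8, Σx = 57, Σy = -5, Σxy = -167, Σx² = 497
Sxx = Σx² − (Σx)²/n = 497 − 406.125 = 90.875
Sxy = Σxy − (Σx)(Σy)/n = -167 − (-35.625) = -131.375
b = Sxy/Sxx = -131.375/90.875 = -1.445667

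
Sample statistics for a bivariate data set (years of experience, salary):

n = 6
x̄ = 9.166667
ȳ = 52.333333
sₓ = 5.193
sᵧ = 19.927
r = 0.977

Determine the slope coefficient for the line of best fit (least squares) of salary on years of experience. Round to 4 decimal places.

3.7490

b = r · sᵧ/sₓ = 0.977 · 19.927/5.193 = 3.749023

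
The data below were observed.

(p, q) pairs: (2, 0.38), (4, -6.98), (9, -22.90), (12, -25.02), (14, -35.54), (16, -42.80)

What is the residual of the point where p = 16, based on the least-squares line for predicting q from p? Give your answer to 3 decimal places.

n = 6, Σx = 57, Σy = -132.86, Σxy = -1715.86, Σx² = 697
Sxx = Σx² − (Σx)²/n = 697 − 541.5 = 155.5
Sxy = Σxy − (Σx)(Σy)/n = -1715.86 − (-1262.17) = -453.69
b = Sxy/Sxx = -453.69/155.5 = -2.917621
a = ȳ − b·x̄ = -22.143333 − (-2.917621)·9.5 = 5.574062
ŷ(16) = 5.574062 + (-2.917621)·16 = -41.107867
residual = y − ŷ = -42.80 − (-41.107867) = -1.692133

-1.692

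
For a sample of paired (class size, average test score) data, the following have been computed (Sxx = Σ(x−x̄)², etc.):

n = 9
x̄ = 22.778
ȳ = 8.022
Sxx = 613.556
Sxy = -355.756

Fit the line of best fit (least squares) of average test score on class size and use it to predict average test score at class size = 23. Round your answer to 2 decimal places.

7.89

b = Sxy/Sxx = -355.756/613.556 = -0.579826
a = ȳ − b·x̄ = 8.022 − (-0.579826)·22.778 = 21.229287
ŷ(23) = a + b·23 = 21.229287 + (-0.579826)·23 = 7.893279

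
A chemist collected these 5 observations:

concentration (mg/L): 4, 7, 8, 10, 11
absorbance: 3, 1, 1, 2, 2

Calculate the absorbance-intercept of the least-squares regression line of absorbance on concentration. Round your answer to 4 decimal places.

2.6000

n = 5, Σx = 40, Σy = 9, Σxy = 69, Σx² = 350
Sxx = Σx² − (Σx)²/n = 350 − 320 = 30
Sxy = Σxy − (Σx)(Σy)/n = 69 − 72 = -3
b = Sxy/Sxx = -3/30 = -0.1
a = ȳ − b·x̄ = 1.8 − (-0.1)·8 = 2.6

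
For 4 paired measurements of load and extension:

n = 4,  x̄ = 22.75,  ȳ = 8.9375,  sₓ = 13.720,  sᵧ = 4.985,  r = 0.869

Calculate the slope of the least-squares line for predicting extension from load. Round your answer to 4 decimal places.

0.3157

b = r · sᵧ/sₓ = 0.869 · 4.985/13.72 = 0.315741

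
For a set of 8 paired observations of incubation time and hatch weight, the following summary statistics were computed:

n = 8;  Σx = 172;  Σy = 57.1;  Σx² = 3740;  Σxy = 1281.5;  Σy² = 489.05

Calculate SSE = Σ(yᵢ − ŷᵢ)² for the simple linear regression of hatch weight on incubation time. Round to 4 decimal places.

12.4554

Sxx = Σx² − (Σx)²/n = 3740 − 3698 = 42
Sxy = Σxy − (Σx)(Σy)/n = 1281.5 − 1227.65 = 53.85
Syy = Σy² − (Σy)²/n = 489.05 − 407.55125 = 81.49875
b = Sxy/Sxx = 53.85/42 = 1.282143
SSE = Syy − b·Sxy = 81.49875 − 1.282143·53.85 = 12.455357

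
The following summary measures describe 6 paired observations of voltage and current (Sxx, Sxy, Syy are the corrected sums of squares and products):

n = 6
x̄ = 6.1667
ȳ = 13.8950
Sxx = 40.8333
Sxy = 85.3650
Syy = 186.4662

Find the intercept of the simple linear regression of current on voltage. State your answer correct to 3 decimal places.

1.003

b = Sxy/Sxx = 85.365/40.8333 = 2.090573
a = ȳ − b·x̄ = 13.895 − 2.090573·6.1667 = 1.003063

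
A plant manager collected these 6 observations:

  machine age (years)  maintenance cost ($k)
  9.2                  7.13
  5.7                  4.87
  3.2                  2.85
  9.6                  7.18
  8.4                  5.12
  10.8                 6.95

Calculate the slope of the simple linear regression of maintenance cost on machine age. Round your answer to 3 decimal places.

n = 6, Σx = 46.9, Σy = 34.1, Σxy = 289.471, Σx² = 406.73
Sxx = Σx² − (Σx)²/n = 406.73 − 366.601667 = 40.128333
Sxy = Σxy − (Σx)(Σy)/n = 289.471 − 266.548333 = 22.922667
b = Sxy/Sxx = 22.922667/40.128333 = 0.571234

0.571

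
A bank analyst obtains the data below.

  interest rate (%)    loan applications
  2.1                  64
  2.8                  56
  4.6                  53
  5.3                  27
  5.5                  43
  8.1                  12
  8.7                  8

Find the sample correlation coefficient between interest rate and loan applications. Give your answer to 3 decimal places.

-0.954

n = 7, Σx = 37.1, Σy = 263, Σxy = 1081.4, Σx² = 233.05, Σy² = 12827
Sxx = Σx² − (Σx)²/n = 233.05 − 196.63 = 36.42
Sxy = Σxy − (Σx)(Σy)/n = 1081.4 − 1393.9 = -312.5
Syy = Σy² − (Σy)²/n = 12827 − 9881.285714 = 2945.714286
r = Sxy/√(Sxx·Syy) = -312.5/√(107282.914286) = -312.5/327.540706 = -0.954080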